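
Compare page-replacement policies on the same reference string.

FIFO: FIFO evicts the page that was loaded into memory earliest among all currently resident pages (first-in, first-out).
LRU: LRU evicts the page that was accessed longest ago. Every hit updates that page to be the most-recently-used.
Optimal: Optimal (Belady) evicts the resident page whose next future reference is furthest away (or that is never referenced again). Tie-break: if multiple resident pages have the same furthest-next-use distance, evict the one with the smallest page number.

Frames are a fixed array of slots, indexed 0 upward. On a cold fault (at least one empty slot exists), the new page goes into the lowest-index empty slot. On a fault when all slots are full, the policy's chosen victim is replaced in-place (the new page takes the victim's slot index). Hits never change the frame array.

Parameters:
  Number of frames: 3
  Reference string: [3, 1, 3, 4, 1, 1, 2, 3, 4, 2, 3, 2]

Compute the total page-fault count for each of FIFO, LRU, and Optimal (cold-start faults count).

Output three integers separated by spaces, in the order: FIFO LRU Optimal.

Answer: 5 6 4

Derivation:
--- FIFO ---
  step 0: ref 3 -> FAULT, frames=[3,-,-] (faults so far: 1)
  step 1: ref 1 -> FAULT, frames=[3,1,-] (faults so far: 2)
  step 2: ref 3 -> HIT, frames=[3,1,-] (faults so far: 2)
  step 3: ref 4 -> FAULT, frames=[3,1,4] (faults so far: 3)
  step 4: ref 1 -> HIT, frames=[3,1,4] (faults so far: 3)
  step 5: ref 1 -> HIT, frames=[3,1,4] (faults so far: 3)
  step 6: ref 2 -> FAULT, evict 3, frames=[2,1,4] (faults so far: 4)
  step 7: ref 3 -> FAULT, evict 1, frames=[2,3,4] (faults so far: 5)
  step 8: ref 4 -> HIT, frames=[2,3,4] (faults so far: 5)
  step 9: ref 2 -> HIT, frames=[2,3,4] (faults so far: 5)
  step 10: ref 3 -> HIT, frames=[2,3,4] (faults so far: 5)
  step 11: ref 2 -> HIT, frames=[2,3,4] (faults so far: 5)
  FIFO total faults: 5
--- LRU ---
  step 0: ref 3 -> FAULT, frames=[3,-,-] (faults so far: 1)
  step 1: ref 1 -> FAULT, frames=[3,1,-] (faults so far: 2)
  step 2: ref 3 -> HIT, frames=[3,1,-] (faults so far: 2)
  step 3: ref 4 -> FAULT, frames=[3,1,4] (faults so far: 3)
  step 4: ref 1 -> HIT, frames=[3,1,4] (faults so far: 3)
  step 5: ref 1 -> HIT, frames=[3,1,4] (faults so far: 3)
  step 6: ref 2 -> FAULT, evict 3, frames=[2,1,4] (faults so far: 4)
  step 7: ref 3 -> FAULT, evict 4, frames=[2,1,3] (faults so far: 5)
  step 8: ref 4 -> FAULT, evict 1, frames=[2,4,3] (faults so far: 6)
  step 9: ref 2 -> HIT, frames=[2,4,3] (faults so far: 6)
  step 10: ref 3 -> HIT, frames=[2,4,3] (faults so far: 6)
  step 11: ref 2 -> HIT, frames=[2,4,3] (faults so far: 6)
  LRU total faults: 6
--- Optimal ---
  step 0: ref 3 -> FAULT, frames=[3,-,-] (faults so far: 1)
  step 1: ref 1 -> FAULT, frames=[3,1,-] (faults so far: 2)
  step 2: ref 3 -> HIT, frames=[3,1,-] (faults so far: 2)
  step 3: ref 4 -> FAULT, frames=[3,1,4] (faults so far: 3)
  step 4: ref 1 -> HIT, frames=[3,1,4] (faults so far: 3)
  step 5: ref 1 -> HIT, frames=[3,1,4] (faults so far: 3)
  step 6: ref 2 -> FAULT, evict 1, frames=[3,2,4] (faults so far: 4)
  step 7: ref 3 -> HIT, frames=[3,2,4] (faults so far: 4)
  step 8: ref 4 -> HIT, frames=[3,2,4] (faults so far: 4)
  step 9: ref 2 -> HIT, frames=[3,2,4] (faults so far: 4)
  step 10: ref 3 -> HIT, frames=[3,2,4] (faults so far: 4)
  step 11: ref 2 -> HIT, frames=[3,2,4] (faults so far: 4)
  Optimal total faults: 4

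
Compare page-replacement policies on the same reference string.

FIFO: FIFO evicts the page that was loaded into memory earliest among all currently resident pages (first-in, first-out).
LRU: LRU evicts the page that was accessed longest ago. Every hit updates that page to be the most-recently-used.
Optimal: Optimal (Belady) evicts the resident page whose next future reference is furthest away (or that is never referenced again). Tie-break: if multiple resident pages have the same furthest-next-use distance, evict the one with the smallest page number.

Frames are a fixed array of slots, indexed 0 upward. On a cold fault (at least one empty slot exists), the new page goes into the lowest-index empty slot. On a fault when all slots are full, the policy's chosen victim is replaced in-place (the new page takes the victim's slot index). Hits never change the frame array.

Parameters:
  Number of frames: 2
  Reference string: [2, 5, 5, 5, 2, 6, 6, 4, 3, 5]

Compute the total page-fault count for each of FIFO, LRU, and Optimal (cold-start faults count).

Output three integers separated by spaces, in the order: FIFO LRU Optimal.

Answer: 6 6 5

Derivation:
--- FIFO ---
  step 0: ref 2 -> FAULT, frames=[2,-] (faults so far: 1)
  step 1: ref 5 -> FAULT, frames=[2,5] (faults so far: 2)
  step 2: ref 5 -> HIT, frames=[2,5] (faults so far: 2)
  step 3: ref 5 -> HIT, frames=[2,5] (faults so far: 2)
  step 4: ref 2 -> HIT, frames=[2,5] (faults so far: 2)
  step 5: ref 6 -> FAULT, evict 2, frames=[6,5] (faults so far: 3)
  step 6: ref 6 -> HIT, frames=[6,5] (faults so far: 3)
  step 7: ref 4 -> FAULT, evict 5, frames=[6,4] (faults so far: 4)
  step 8: ref 3 -> FAULT, evict 6, frames=[3,4] (faults so far: 5)
  step 9: ref 5 -> FAULT, evict 4, frames=[3,5] (faults so far: 6)
  FIFO total faults: 6
--- LRU ---
  step 0: ref 2 -> FAULT, frames=[2,-] (faults so far: 1)
  step 1: ref 5 -> FAULT, frames=[2,5] (faults so far: 2)
  step 2: ref 5 -> HIT, frames=[2,5] (faults so far: 2)
  step 3: ref 5 -> HIT, frames=[2,5] (faults so far: 2)
  step 4: ref 2 -> HIT, frames=[2,5] (faults so far: 2)
  step 5: ref 6 -> FAULT, evict 5, frames=[2,6] (faults so far: 3)
  step 6: ref 6 -> HIT, frames=[2,6] (faults so far: 3)
  step 7: ref 4 -> FAULT, evict 2, frames=[4,6] (faults so far: 4)
  step 8: ref 3 -> FAULT, evict 6, frames=[4,3] (faults so far: 5)
  step 9: ref 5 -> FAULT, evict 4, frames=[5,3] (faults so far: 6)
  LRU total faults: 6
--- Optimal ---
  step 0: ref 2 -> FAULT, frames=[2,-] (faults so far: 1)
  step 1: ref 5 -> FAULT, frames=[2,5] (faults so far: 2)
  step 2: ref 5 -> HIT, frames=[2,5] (faults so far: 2)
  step 3: ref 5 -> HIT, frames=[2,5] (faults so far: 2)
  step 4: ref 2 -> HIT, frames=[2,5] (faults so far: 2)
  step 5: ref 6 -> FAULT, evict 2, frames=[6,5] (faults so far: 3)
  step 6: ref 6 -> HIT, frames=[6,5] (faults so far: 3)
  step 7: ref 4 -> FAULT, evict 6, frames=[4,5] (faults so far: 4)
  step 8: ref 3 -> FAULT, evict 4, frames=[3,5] (faults so far: 5)
  step 9: ref 5 -> HIT, frames=[3,5] (faults so far: 5)
  Optimal total faults: 5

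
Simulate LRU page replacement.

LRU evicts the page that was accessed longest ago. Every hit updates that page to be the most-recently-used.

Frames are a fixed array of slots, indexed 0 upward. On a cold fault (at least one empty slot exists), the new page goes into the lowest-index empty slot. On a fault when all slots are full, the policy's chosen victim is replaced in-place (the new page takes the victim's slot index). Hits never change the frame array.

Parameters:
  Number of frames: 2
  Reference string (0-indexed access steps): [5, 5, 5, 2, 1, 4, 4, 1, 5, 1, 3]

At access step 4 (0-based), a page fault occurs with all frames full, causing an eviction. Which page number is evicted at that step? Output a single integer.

Step 0: ref 5 -> FAULT, frames=[5,-]
Step 1: ref 5 -> HIT, frames=[5,-]
Step 2: ref 5 -> HIT, frames=[5,-]
Step 3: ref 2 -> FAULT, frames=[5,2]
Step 4: ref 1 -> FAULT, evict 5, frames=[1,2]
At step 4: evicted page 5

Answer: 5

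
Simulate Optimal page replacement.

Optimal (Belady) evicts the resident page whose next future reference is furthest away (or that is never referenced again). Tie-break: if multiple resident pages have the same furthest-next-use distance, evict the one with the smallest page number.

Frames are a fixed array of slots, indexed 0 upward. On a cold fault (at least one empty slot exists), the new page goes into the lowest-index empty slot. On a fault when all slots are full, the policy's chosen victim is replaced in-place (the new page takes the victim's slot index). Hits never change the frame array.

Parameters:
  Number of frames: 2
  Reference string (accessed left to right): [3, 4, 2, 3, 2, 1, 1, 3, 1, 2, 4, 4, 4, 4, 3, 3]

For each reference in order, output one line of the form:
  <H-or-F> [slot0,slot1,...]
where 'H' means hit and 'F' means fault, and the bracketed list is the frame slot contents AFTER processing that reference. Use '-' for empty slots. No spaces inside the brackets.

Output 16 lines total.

F [3,-]
F [3,4]
F [3,2]
H [3,2]
H [3,2]
F [3,1]
H [3,1]
H [3,1]
H [3,1]
F [3,2]
F [3,4]
H [3,4]
H [3,4]
H [3,4]
H [3,4]
H [3,4]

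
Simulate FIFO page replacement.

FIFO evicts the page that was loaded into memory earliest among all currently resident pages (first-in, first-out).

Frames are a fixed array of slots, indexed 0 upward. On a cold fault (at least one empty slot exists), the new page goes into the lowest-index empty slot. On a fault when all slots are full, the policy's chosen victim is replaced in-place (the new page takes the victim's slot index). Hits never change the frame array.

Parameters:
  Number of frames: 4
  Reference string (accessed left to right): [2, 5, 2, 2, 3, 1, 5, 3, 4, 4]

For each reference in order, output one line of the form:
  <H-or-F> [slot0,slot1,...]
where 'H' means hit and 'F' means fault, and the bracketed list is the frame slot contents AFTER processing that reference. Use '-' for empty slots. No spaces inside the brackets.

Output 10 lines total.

F [2,-,-,-]
F [2,5,-,-]
H [2,5,-,-]
H [2,5,-,-]
F [2,5,3,-]
F [2,5,3,1]
H [2,5,3,1]
H [2,5,3,1]
F [4,5,3,1]
H [4,5,3,1]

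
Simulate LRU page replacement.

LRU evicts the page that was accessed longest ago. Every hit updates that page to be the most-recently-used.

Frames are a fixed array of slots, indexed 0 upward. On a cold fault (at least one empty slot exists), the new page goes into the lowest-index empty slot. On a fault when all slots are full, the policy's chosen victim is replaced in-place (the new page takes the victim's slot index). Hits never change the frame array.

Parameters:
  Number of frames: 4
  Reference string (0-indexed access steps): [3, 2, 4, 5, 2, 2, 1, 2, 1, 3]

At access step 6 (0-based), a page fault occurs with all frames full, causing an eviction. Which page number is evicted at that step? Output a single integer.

Answer: 3

Derivation:
Step 0: ref 3 -> FAULT, frames=[3,-,-,-]
Step 1: ref 2 -> FAULT, frames=[3,2,-,-]
Step 2: ref 4 -> FAULT, frames=[3,2,4,-]
Step 3: ref 5 -> FAULT, frames=[3,2,4,5]
Step 4: ref 2 -> HIT, frames=[3,2,4,5]
Step 5: ref 2 -> HIT, frames=[3,2,4,5]
Step 6: ref 1 -> FAULT, evict 3, frames=[1,2,4,5]
At step 6: evicted page 3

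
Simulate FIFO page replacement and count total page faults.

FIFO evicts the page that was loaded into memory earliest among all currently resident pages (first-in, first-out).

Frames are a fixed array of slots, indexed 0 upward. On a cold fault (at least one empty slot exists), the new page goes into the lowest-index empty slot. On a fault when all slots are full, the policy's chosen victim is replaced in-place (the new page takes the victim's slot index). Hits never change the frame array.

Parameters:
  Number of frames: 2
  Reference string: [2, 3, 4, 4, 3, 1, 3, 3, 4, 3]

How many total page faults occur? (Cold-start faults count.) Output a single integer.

Step 0: ref 2 → FAULT, frames=[2,-]
Step 1: ref 3 → FAULT, frames=[2,3]
Step 2: ref 4 → FAULT (evict 2), frames=[4,3]
Step 3: ref 4 → HIT, frames=[4,3]
Step 4: ref 3 → HIT, frames=[4,3]
Step 5: ref 1 → FAULT (evict 3), frames=[4,1]
Step 6: ref 3 → FAULT (evict 4), frames=[3,1]
Step 7: ref 3 → HIT, frames=[3,1]
Step 8: ref 4 → FAULT (evict 1), frames=[3,4]
Step 9: ref 3 → HIT, frames=[3,4]
Total faults: 6

Answer: 6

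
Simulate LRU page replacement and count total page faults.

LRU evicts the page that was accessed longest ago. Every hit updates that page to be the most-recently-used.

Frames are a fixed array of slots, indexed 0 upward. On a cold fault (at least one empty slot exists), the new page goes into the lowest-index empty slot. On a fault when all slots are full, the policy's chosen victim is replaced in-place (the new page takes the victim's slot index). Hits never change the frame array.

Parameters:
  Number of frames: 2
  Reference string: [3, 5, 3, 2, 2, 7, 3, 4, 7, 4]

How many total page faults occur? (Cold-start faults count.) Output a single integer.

Answer: 7

Derivation:
Step 0: ref 3 → FAULT, frames=[3,-]
Step 1: ref 5 → FAULT, frames=[3,5]
Step 2: ref 3 → HIT, frames=[3,5]
Step 3: ref 2 → FAULT (evict 5), frames=[3,2]
Step 4: ref 2 → HIT, frames=[3,2]
Step 5: ref 7 → FAULT (evict 3), frames=[7,2]
Step 6: ref 3 → FAULT (evict 2), frames=[7,3]
Step 7: ref 4 → FAULT (evict 7), frames=[4,3]
Step 8: ref 7 → FAULT (evict 3), frames=[4,7]
Step 9: ref 4 → HIT, frames=[4,7]
Total faults: 7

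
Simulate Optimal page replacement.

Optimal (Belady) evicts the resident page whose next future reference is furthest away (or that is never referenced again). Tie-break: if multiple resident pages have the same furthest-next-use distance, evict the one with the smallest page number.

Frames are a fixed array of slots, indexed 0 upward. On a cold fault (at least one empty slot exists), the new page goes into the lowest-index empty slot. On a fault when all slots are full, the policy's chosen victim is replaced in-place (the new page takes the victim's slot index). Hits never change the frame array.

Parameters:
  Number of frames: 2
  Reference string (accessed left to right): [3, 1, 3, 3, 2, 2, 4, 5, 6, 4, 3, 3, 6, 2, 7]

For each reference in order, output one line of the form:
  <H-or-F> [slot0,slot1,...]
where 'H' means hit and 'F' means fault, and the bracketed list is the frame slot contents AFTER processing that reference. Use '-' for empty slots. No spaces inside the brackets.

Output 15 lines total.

F [3,-]
F [3,1]
H [3,1]
H [3,1]
F [3,2]
H [3,2]
F [3,4]
F [5,4]
F [6,4]
H [6,4]
F [6,3]
H [6,3]
H [6,3]
F [6,2]
F [6,7]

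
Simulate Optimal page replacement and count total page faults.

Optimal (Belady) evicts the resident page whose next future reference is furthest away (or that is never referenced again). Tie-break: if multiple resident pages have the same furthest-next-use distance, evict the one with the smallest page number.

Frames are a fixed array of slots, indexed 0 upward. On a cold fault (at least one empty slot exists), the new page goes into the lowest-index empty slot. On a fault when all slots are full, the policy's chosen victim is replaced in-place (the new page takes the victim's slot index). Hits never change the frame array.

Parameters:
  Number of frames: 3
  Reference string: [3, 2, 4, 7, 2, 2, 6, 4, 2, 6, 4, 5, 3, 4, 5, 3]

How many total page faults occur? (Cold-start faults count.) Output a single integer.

Step 0: ref 3 → FAULT, frames=[3,-,-]
Step 1: ref 2 → FAULT, frames=[3,2,-]
Step 2: ref 4 → FAULT, frames=[3,2,4]
Step 3: ref 7 → FAULT (evict 3), frames=[7,2,4]
Step 4: ref 2 → HIT, frames=[7,2,4]
Step 5: ref 2 → HIT, frames=[7,2,4]
Step 6: ref 6 → FAULT (evict 7), frames=[6,2,4]
Step 7: ref 4 → HIT, frames=[6,2,4]
Step 8: ref 2 → HIT, frames=[6,2,4]
Step 9: ref 6 → HIT, frames=[6,2,4]
Step 10: ref 4 → HIT, frames=[6,2,4]
Step 11: ref 5 → FAULT (evict 2), frames=[6,5,4]
Step 12: ref 3 → FAULT (evict 6), frames=[3,5,4]
Step 13: ref 4 → HIT, frames=[3,5,4]
Step 14: ref 5 → HIT, frames=[3,5,4]
Step 15: ref 3 → HIT, frames=[3,5,4]
Total faults: 7

Answer: 7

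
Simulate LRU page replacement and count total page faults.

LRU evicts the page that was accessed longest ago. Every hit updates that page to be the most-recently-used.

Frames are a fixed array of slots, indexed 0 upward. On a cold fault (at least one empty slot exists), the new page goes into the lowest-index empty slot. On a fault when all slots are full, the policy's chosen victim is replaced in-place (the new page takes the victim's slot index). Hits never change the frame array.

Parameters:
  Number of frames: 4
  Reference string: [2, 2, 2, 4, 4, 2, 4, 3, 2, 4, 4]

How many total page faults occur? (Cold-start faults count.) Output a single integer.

Step 0: ref 2 → FAULT, frames=[2,-,-,-]
Step 1: ref 2 → HIT, frames=[2,-,-,-]
Step 2: ref 2 → HIT, frames=[2,-,-,-]
Step 3: ref 4 → FAULT, frames=[2,4,-,-]
Step 4: ref 4 → HIT, frames=[2,4,-,-]
Step 5: ref 2 → HIT, frames=[2,4,-,-]
Step 6: ref 4 → HIT, frames=[2,4,-,-]
Step 7: ref 3 → FAULT, frames=[2,4,3,-]
Step 8: ref 2 → HIT, frames=[2,4,3,-]
Step 9: ref 4 → HIT, frames=[2,4,3,-]
Step 10: ref 4 → HIT, frames=[2,4,3,-]
Total faults: 3

Answer: 3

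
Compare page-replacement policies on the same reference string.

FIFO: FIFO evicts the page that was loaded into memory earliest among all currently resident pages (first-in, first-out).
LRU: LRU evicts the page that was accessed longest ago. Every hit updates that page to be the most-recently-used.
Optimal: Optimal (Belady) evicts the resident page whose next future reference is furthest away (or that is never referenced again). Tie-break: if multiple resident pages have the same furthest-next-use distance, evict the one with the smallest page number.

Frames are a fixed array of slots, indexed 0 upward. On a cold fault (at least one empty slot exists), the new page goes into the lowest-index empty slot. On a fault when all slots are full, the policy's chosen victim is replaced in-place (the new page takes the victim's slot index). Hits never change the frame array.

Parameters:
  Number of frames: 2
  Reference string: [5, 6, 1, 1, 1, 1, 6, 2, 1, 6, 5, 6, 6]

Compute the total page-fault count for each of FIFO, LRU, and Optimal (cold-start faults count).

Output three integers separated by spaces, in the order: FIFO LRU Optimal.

Answer: 6 7 6

Derivation:
--- FIFO ---
  step 0: ref 5 -> FAULT, frames=[5,-] (faults so far: 1)
  step 1: ref 6 -> FAULT, frames=[5,6] (faults so far: 2)
  step 2: ref 1 -> FAULT, evict 5, frames=[1,6] (faults so far: 3)
  step 3: ref 1 -> HIT, frames=[1,6] (faults so far: 3)
  step 4: ref 1 -> HIT, frames=[1,6] (faults so far: 3)
  step 5: ref 1 -> HIT, frames=[1,6] (faults so far: 3)
  step 6: ref 6 -> HIT, frames=[1,6] (faults so far: 3)
  step 7: ref 2 -> FAULT, evict 6, frames=[1,2] (faults so far: 4)
  step 8: ref 1 -> HIT, frames=[1,2] (faults so far: 4)
  step 9: ref 6 -> FAULT, evict 1, frames=[6,2] (faults so far: 5)
  step 10: ref 5 -> FAULT, evict 2, frames=[6,5] (faults so far: 6)
  step 11: ref 6 -> HIT, frames=[6,5] (faults so far: 6)
  step 12: ref 6 -> HIT, frames=[6,5] (faults so far: 6)
  FIFO total faults: 6
--- LRU ---
  step 0: ref 5 -> FAULT, frames=[5,-] (faults so far: 1)
  step 1: ref 6 -> FAULT, frames=[5,6] (faults so far: 2)
  step 2: ref 1 -> FAULT, evict 5, frames=[1,6] (faults so far: 3)
  step 3: ref 1 -> HIT, frames=[1,6] (faults so far: 3)
  step 4: ref 1 -> HIT, frames=[1,6] (faults so far: 3)
  step 5: ref 1 -> HIT, frames=[1,6] (faults so far: 3)
  step 6: ref 6 -> HIT, frames=[1,6] (faults so far: 3)
  step 7: ref 2 -> FAULT, evict 1, frames=[2,6] (faults so far: 4)
  step 8: ref 1 -> FAULT, evict 6, frames=[2,1] (faults so far: 5)
  step 9: ref 6 -> FAULT, evict 2, frames=[6,1] (faults so far: 6)
  step 10: ref 5 -> FAULT, evict 1, frames=[6,5] (faults so far: 7)
  step 11: ref 6 -> HIT, frames=[6,5] (faults so far: 7)
  step 12: ref 6 -> HIT, frames=[6,5] (faults so far: 7)
  LRU total faults: 7
--- Optimal ---
  step 0: ref 5 -> FAULT, frames=[5,-] (faults so far: 1)
  step 1: ref 6 -> FAULT, frames=[5,6] (faults so far: 2)
  step 2: ref 1 -> FAULT, evict 5, frames=[1,6] (faults so far: 3)
  step 3: ref 1 -> HIT, frames=[1,6] (faults so far: 3)
  step 4: ref 1 -> HIT, frames=[1,6] (faults so far: 3)
  step 5: ref 1 -> HIT, frames=[1,6] (faults so far: 3)
  step 6: ref 6 -> HIT, frames=[1,6] (faults so far: 3)
  step 7: ref 2 -> FAULT, evict 6, frames=[1,2] (faults so far: 4)
  step 8: ref 1 -> HIT, frames=[1,2] (faults so far: 4)
  step 9: ref 6 -> FAULT, evict 1, frames=[6,2] (faults so far: 5)
  step 10: ref 5 -> FAULT, evict 2, frames=[6,5] (faults so far: 6)
  step 11: ref 6 -> HIT, frames=[6,5] (faults so far: 6)
  step 12: ref 6 -> HIT, frames=[6,5] (faults so far: 6)
  Optimal total faults: 6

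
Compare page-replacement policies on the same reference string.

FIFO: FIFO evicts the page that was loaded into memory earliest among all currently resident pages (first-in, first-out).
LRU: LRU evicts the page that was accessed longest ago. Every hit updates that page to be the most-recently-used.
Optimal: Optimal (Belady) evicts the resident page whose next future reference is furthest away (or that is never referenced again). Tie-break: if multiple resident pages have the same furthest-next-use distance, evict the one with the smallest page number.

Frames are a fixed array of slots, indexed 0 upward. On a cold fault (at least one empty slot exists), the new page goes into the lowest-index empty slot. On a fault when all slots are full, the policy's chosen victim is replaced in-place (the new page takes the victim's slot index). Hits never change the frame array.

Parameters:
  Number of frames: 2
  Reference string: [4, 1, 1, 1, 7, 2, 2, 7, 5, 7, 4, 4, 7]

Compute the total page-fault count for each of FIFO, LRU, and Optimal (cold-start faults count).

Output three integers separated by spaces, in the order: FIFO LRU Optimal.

Answer: 7 6 6

Derivation:
--- FIFO ---
  step 0: ref 4 -> FAULT, frames=[4,-] (faults so far: 1)
  step 1: ref 1 -> FAULT, frames=[4,1] (faults so far: 2)
  step 2: ref 1 -> HIT, frames=[4,1] (faults so far: 2)
  step 3: ref 1 -> HIT, frames=[4,1] (faults so far: 2)
  step 4: ref 7 -> FAULT, evict 4, frames=[7,1] (faults so far: 3)
  step 5: ref 2 -> FAULT, evict 1, frames=[7,2] (faults so far: 4)
  step 6: ref 2 -> HIT, frames=[7,2] (faults so far: 4)
  step 7: ref 7 -> HIT, frames=[7,2] (faults so far: 4)
  step 8: ref 5 -> FAULT, evict 7, frames=[5,2] (faults so far: 5)
  step 9: ref 7 -> FAULT, evict 2, frames=[5,7] (faults so far: 6)
  step 10: ref 4 -> FAULT, evict 5, frames=[4,7] (faults so far: 7)
  step 11: ref 4 -> HIT, frames=[4,7] (faults so far: 7)
  step 12: ref 7 -> HIT, frames=[4,7] (faults so far: 7)
  FIFO total faults: 7
--- LRU ---
  step 0: ref 4 -> FAULT, frames=[4,-] (faults so far: 1)
  step 1: ref 1 -> FAULT, frames=[4,1] (faults so far: 2)
  step 2: ref 1 -> HIT, frames=[4,1] (faults so far: 2)
  step 3: ref 1 -> HIT, frames=[4,1] (faults so far: 2)
  step 4: ref 7 -> FAULT, evict 4, frames=[7,1] (faults so far: 3)
  step 5: ref 2 -> FAULT, evict 1, frames=[7,2] (faults so far: 4)
  step 6: ref 2 -> HIT, frames=[7,2] (faults so far: 4)
  step 7: ref 7 -> HIT, frames=[7,2] (faults so far: 4)
  step 8: ref 5 -> FAULT, evict 2, frames=[7,5] (faults so far: 5)
  step 9: ref 7 -> HIT, frames=[7,5] (faults so far: 5)
  step 10: ref 4 -> FAULT, evict 5, frames=[7,4] (faults so far: 6)
  step 11: ref 4 -> HIT, frames=[7,4] (faults so far: 6)
  step 12: ref 7 -> HIT, frames=[7,4] (faults so far: 6)
  LRU total faults: 6
--- Optimal ---
  step 0: ref 4 -> FAULT, frames=[4,-] (faults so far: 1)
  step 1: ref 1 -> FAULT, frames=[4,1] (faults so far: 2)
  step 2: ref 1 -> HIT, frames=[4,1] (faults so far: 2)
  step 3: ref 1 -> HIT, frames=[4,1] (faults so far: 2)
  step 4: ref 7 -> FAULT, evict 1, frames=[4,7] (faults so far: 3)
  step 5: ref 2 -> FAULT, evict 4, frames=[2,7] (faults so far: 4)
  step 6: ref 2 -> HIT, frames=[2,7] (faults so far: 4)
  step 7: ref 7 -> HIT, frames=[2,7] (faults so far: 4)
  step 8: ref 5 -> FAULT, evict 2, frames=[5,7] (faults so far: 5)
  step 9: ref 7 -> HIT, frames=[5,7] (faults so far: 5)
  step 10: ref 4 -> FAULT, evict 5, frames=[4,7] (faults so far: 6)
  step 11: ref 4 -> HIT, frames=[4,7] (faults so far: 6)
  step 12: ref 7 -> HIT, frames=[4,7] (faults so far: 6)
  Optimal total faults: 6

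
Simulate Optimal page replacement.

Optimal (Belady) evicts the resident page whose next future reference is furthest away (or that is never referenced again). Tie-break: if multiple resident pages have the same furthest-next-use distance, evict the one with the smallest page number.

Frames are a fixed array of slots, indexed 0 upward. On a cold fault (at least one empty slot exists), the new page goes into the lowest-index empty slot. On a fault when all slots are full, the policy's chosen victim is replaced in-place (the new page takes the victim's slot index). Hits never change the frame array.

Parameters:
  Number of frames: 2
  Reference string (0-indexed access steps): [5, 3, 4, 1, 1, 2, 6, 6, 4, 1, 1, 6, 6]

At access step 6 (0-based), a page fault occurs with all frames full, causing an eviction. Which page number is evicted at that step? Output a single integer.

Step 0: ref 5 -> FAULT, frames=[5,-]
Step 1: ref 3 -> FAULT, frames=[5,3]
Step 2: ref 4 -> FAULT, evict 3, frames=[5,4]
Step 3: ref 1 -> FAULT, evict 5, frames=[1,4]
Step 4: ref 1 -> HIT, frames=[1,4]
Step 5: ref 2 -> FAULT, evict 1, frames=[2,4]
Step 6: ref 6 -> FAULT, evict 2, frames=[6,4]
At step 6: evicted page 2

Answer: 2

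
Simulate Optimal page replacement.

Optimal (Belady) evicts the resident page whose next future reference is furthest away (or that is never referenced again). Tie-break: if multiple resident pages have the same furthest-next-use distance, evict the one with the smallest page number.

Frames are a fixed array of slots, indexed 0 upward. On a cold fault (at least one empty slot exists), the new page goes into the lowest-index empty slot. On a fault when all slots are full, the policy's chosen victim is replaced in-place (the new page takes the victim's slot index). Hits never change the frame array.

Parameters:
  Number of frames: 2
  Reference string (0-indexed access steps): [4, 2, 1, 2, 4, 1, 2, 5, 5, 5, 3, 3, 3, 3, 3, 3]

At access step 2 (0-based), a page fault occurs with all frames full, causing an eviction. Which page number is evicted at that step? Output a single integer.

Step 0: ref 4 -> FAULT, frames=[4,-]
Step 1: ref 2 -> FAULT, frames=[4,2]
Step 2: ref 1 -> FAULT, evict 4, frames=[1,2]
At step 2: evicted page 4

Answer: 4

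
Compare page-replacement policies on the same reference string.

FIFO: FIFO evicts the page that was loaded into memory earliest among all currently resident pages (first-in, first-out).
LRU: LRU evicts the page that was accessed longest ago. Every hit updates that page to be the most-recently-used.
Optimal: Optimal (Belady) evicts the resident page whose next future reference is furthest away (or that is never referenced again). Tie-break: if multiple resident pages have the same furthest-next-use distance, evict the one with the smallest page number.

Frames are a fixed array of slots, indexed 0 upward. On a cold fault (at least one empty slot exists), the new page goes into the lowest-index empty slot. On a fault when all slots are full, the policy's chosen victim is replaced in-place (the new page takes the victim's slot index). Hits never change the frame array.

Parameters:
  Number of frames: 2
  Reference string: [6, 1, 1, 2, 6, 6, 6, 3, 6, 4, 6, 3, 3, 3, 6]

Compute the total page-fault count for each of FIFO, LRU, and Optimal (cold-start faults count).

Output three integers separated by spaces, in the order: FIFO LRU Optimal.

Answer: 8 7 6

Derivation:
--- FIFO ---
  step 0: ref 6 -> FAULT, frames=[6,-] (faults so far: 1)
  step 1: ref 1 -> FAULT, frames=[6,1] (faults so far: 2)
  step 2: ref 1 -> HIT, frames=[6,1] (faults so far: 2)
  step 3: ref 2 -> FAULT, evict 6, frames=[2,1] (faults so far: 3)
  step 4: ref 6 -> FAULT, evict 1, frames=[2,6] (faults so far: 4)
  step 5: ref 6 -> HIT, frames=[2,6] (faults so far: 4)
  step 6: ref 6 -> HIT, frames=[2,6] (faults so far: 4)
  step 7: ref 3 -> FAULT, evict 2, frames=[3,6] (faults so far: 5)
  step 8: ref 6 -> HIT, frames=[3,6] (faults so far: 5)
  step 9: ref 4 -> FAULT, evict 6, frames=[3,4] (faults so far: 6)
  step 10: ref 6 -> FAULT, evict 3, frames=[6,4] (faults so far: 7)
  step 11: ref 3 -> FAULT, evict 4, frames=[6,3] (faults so far: 8)
  step 12: ref 3 -> HIT, frames=[6,3] (faults so far: 8)
  step 13: ref 3 -> HIT, frames=[6,3] (faults so far: 8)
  step 14: ref 6 -> HIT, frames=[6,3] (faults so far: 8)
  FIFO total faults: 8
--- LRU ---
  step 0: ref 6 -> FAULT, frames=[6,-] (faults so far: 1)
  step 1: ref 1 -> FAULT, frames=[6,1] (faults so far: 2)
  step 2: ref 1 -> HIT, frames=[6,1] (faults so far: 2)
  step 3: ref 2 -> FAULT, evict 6, frames=[2,1] (faults so far: 3)
  step 4: ref 6 -> FAULT, evict 1, frames=[2,6] (faults so far: 4)
  step 5: ref 6 -> HIT, frames=[2,6] (faults so far: 4)
  step 6: ref 6 -> HIT, frames=[2,6] (faults so far: 4)
  step 7: ref 3 -> FAULT, evict 2, frames=[3,6] (faults so far: 5)
  step 8: ref 6 -> HIT, frames=[3,6] (faults so far: 5)
  step 9: ref 4 -> FAULT, evict 3, frames=[4,6] (faults so far: 6)
  step 10: ref 6 -> HIT, frames=[4,6] (faults so far: 6)
  step 11: ref 3 -> FAULT, evict 4, frames=[3,6] (faults so far: 7)
  step 12: ref 3 -> HIT, frames=[3,6] (faults so far: 7)
  step 13: ref 3 -> HIT, frames=[3,6] (faults so far: 7)
  step 14: ref 6 -> HIT, frames=[3,6] (faults so far: 7)
  LRU total faults: 7
--- Optimal ---
  step 0: ref 6 -> FAULT, frames=[6,-] (faults so far: 1)
  step 1: ref 1 -> FAULT, frames=[6,1] (faults so far: 2)
  step 2: ref 1 -> HIT, frames=[6,1] (faults so far: 2)
  step 3: ref 2 -> FAULT, evict 1, frames=[6,2] (faults so far: 3)
  step 4: ref 6 -> HIT, frames=[6,2] (faults so far: 3)
  step 5: ref 6 -> HIT, frames=[6,2] (faults so far: 3)
  step 6: ref 6 -> HIT, frames=[6,2] (faults so far: 3)
  step 7: ref 3 -> FAULT, evict 2, frames=[6,3] (faults so far: 4)
  step 8: ref 6 -> HIT, frames=[6,3] (faults so far: 4)
  step 9: ref 4 -> FAULT, evict 3, frames=[6,4] (faults so far: 5)
  step 10: ref 6 -> HIT, frames=[6,4] (faults so far: 5)
  step 11: ref 3 -> FAULT, evict 4, frames=[6,3] (faults so far: 6)
  step 12: ref 3 -> HIT, frames=[6,3] (faults so far: 6)
  step 13: ref 3 -> HIT, frames=[6,3] (faults so far: 6)
  step 14: ref 6 -> HIT, frames=[6,3] (faults so far: 6)
  Optimal total faults: 6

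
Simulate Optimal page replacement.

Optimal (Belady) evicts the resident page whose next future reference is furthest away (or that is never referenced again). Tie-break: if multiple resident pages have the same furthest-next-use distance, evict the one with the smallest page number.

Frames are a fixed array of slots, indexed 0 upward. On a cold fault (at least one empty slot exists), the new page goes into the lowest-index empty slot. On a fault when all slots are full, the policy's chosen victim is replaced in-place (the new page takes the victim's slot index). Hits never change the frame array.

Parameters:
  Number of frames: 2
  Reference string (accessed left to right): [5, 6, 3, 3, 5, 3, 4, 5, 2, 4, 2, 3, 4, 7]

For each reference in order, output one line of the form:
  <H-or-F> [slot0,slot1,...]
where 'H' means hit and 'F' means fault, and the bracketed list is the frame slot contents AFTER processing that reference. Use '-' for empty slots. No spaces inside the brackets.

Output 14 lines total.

F [5,-]
F [5,6]
F [5,3]
H [5,3]
H [5,3]
H [5,3]
F [5,4]
H [5,4]
F [2,4]
H [2,4]
H [2,4]
F [3,4]
H [3,4]
F [7,4]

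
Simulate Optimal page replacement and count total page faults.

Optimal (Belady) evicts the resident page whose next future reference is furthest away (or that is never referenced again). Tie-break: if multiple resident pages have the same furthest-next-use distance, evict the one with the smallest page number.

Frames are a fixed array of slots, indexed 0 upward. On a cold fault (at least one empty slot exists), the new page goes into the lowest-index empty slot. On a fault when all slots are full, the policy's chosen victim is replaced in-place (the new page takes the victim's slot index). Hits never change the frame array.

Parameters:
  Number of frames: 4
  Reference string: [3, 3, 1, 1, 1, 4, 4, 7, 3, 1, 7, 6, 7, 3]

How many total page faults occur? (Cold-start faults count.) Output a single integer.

Step 0: ref 3 → FAULT, frames=[3,-,-,-]
Step 1: ref 3 → HIT, frames=[3,-,-,-]
Step 2: ref 1 → FAULT, frames=[3,1,-,-]
Step 3: ref 1 → HIT, frames=[3,1,-,-]
Step 4: ref 1 → HIT, frames=[3,1,-,-]
Step 5: ref 4 → FAULT, frames=[3,1,4,-]
Step 6: ref 4 → HIT, frames=[3,1,4,-]
Step 7: ref 7 → FAULT, frames=[3,1,4,7]
Step 8: ref 3 → HIT, frames=[3,1,4,7]
Step 9: ref 1 → HIT, frames=[3,1,4,7]
Step 10: ref 7 → HIT, frames=[3,1,4,7]
Step 11: ref 6 → FAULT (evict 1), frames=[3,6,4,7]
Step 12: ref 7 → HIT, frames=[3,6,4,7]
Step 13: ref 3 → HIT, frames=[3,6,4,7]
Total faults: 5

Answer: 5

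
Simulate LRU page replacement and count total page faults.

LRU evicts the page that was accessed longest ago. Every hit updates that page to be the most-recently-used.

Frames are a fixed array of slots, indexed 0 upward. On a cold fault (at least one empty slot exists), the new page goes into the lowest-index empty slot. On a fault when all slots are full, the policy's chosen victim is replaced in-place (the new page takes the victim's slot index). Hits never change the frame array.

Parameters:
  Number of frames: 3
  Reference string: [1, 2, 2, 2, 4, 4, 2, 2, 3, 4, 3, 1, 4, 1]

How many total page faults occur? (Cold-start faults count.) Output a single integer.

Step 0: ref 1 → FAULT, frames=[1,-,-]
Step 1: ref 2 → FAULT, frames=[1,2,-]
Step 2: ref 2 → HIT, frames=[1,2,-]
Step 3: ref 2 → HIT, frames=[1,2,-]
Step 4: ref 4 → FAULT, frames=[1,2,4]
Step 5: ref 4 → HIT, frames=[1,2,4]
Step 6: ref 2 → HIT, frames=[1,2,4]
Step 7: ref 2 → HIT, frames=[1,2,4]
Step 8: ref 3 → FAULT (evict 1), frames=[3,2,4]
Step 9: ref 4 → HIT, frames=[3,2,4]
Step 10: ref 3 → HIT, frames=[3,2,4]
Step 11: ref 1 → FAULT (evict 2), frames=[3,1,4]
Step 12: ref 4 → HIT, frames=[3,1,4]
Step 13: ref 1 → HIT, frames=[3,1,4]
Total faults: 5

Answer: 5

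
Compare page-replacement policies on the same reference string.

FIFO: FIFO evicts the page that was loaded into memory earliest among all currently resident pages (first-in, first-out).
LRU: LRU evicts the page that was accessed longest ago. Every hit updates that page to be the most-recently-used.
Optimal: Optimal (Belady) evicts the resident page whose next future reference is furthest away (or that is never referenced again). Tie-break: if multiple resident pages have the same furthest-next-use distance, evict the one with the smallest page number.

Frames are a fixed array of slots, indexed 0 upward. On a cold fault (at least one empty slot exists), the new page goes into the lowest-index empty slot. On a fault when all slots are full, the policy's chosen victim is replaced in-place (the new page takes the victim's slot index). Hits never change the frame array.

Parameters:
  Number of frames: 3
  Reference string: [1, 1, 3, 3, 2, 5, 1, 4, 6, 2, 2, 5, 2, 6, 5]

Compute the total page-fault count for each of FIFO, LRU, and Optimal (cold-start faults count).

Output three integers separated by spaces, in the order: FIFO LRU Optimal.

--- FIFO ---
  step 0: ref 1 -> FAULT, frames=[1,-,-] (faults so far: 1)
  step 1: ref 1 -> HIT, frames=[1,-,-] (faults so far: 1)
  step 2: ref 3 -> FAULT, frames=[1,3,-] (faults so far: 2)
  step 3: ref 3 -> HIT, frames=[1,3,-] (faults so far: 2)
  step 4: ref 2 -> FAULT, frames=[1,3,2] (faults so far: 3)
  step 5: ref 5 -> FAULT, evict 1, frames=[5,3,2] (faults so far: 4)
  step 6: ref 1 -> FAULT, evict 3, frames=[5,1,2] (faults so far: 5)
  step 7: ref 4 -> FAULT, evict 2, frames=[5,1,4] (faults so far: 6)
  step 8: ref 6 -> FAULT, evict 5, frames=[6,1,4] (faults so far: 7)
  step 9: ref 2 -> FAULT, evict 1, frames=[6,2,4] (faults so far: 8)
  step 10: ref 2 -> HIT, frames=[6,2,4] (faults so far: 8)
  step 11: ref 5 -> FAULT, evict 4, frames=[6,2,5] (faults so far: 9)
  step 12: ref 2 -> HIT, frames=[6,2,5] (faults so far: 9)
  step 13: ref 6 -> HIT, frames=[6,2,5] (faults so far: 9)
  step 14: ref 5 -> HIT, frames=[6,2,5] (faults so far: 9)
  FIFO total faults: 9
--- LRU ---
  step 0: ref 1 -> FAULT, frames=[1,-,-] (faults so far: 1)
  step 1: ref 1 -> HIT, frames=[1,-,-] (faults so far: 1)
  step 2: ref 3 -> FAULT, frames=[1,3,-] (faults so far: 2)
  step 3: ref 3 -> HIT, frames=[1,3,-] (faults so far: 2)
  step 4: ref 2 -> FAULT, frames=[1,3,2] (faults so far: 3)
  step 5: ref 5 -> FAULT, evict 1, frames=[5,3,2] (faults so far: 4)
  step 6: ref 1 -> FAULT, evict 3, frames=[5,1,2] (faults so far: 5)
  step 7: ref 4 -> FAULT, evict 2, frames=[5,1,4] (faults so far: 6)
  step 8: ref 6 -> FAULT, evict 5, frames=[6,1,4] (faults so far: 7)
  step 9: ref 2 -> FAULT, evict 1, frames=[6,2,4] (faults so far: 8)
  step 10: ref 2 -> HIT, frames=[6,2,4] (faults so far: 8)
  step 11: ref 5 -> FAULT, evict 4, frames=[6,2,5] (faults so far: 9)
  step 12: ref 2 -> HIT, frames=[6,2,5] (faults so far: 9)
  step 13: ref 6 -> HIT, frames=[6,2,5] (faults so far: 9)
  step 14: ref 5 -> HIT, frames=[6,2,5] (faults so far: 9)
  LRU total faults: 9
--- Optimal ---
  step 0: ref 1 -> FAULT, frames=[1,-,-] (faults so far: 1)
  step 1: ref 1 -> HIT, frames=[1,-,-] (faults so far: 1)
  step 2: ref 3 -> FAULT, frames=[1,3,-] (faults so far: 2)
  step 3: ref 3 -> HIT, frames=[1,3,-] (faults so far: 2)
  step 4: ref 2 -> FAULT, frames=[1,3,2] (faults so far: 3)
  step 5: ref 5 -> FAULT, evict 3, frames=[1,5,2] (faults so far: 4)
  step 6: ref 1 -> HIT, frames=[1,5,2] (faults so far: 4)
  step 7: ref 4 -> FAULT, evict 1, frames=[4,5,2] (faults so far: 5)
  step 8: ref 6 -> FAULT, evict 4, frames=[6,5,2] (faults so far: 6)
  step 9: ref 2 -> HIT, frames=[6,5,2] (faults so far: 6)
  step 10: ref 2 -> HIT, frames=[6,5,2] (faults so far: 6)
  step 11: ref 5 -> HIT, frames=[6,5,2] (faults so far: 6)
  step 12: ref 2 -> HIT, frames=[6,5,2] (faults so far: 6)
  step 13: ref 6 -> HIT, frames=[6,5,2] (faults so far: 6)
  step 14: ref 5 -> HIT, frames=[6,5,2] (faults so far: 6)
  Optimal total faults: 6

Answer: 9 9 6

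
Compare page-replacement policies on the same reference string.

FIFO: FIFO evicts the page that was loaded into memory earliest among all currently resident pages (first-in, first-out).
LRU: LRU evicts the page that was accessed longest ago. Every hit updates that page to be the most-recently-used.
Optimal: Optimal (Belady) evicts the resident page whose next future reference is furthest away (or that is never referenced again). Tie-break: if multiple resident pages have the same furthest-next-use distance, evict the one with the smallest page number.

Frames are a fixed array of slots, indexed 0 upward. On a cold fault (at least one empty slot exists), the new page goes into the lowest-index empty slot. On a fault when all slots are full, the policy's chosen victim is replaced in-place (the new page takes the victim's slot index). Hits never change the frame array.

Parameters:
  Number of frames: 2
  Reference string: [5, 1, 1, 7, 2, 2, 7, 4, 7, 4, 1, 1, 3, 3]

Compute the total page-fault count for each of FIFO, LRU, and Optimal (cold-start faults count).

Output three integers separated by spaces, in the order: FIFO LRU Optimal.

--- FIFO ---
  step 0: ref 5 -> FAULT, frames=[5,-] (faults so far: 1)
  step 1: ref 1 -> FAULT, frames=[5,1] (faults so far: 2)
  step 2: ref 1 -> HIT, frames=[5,1] (faults so far: 2)
  step 3: ref 7 -> FAULT, evict 5, frames=[7,1] (faults so far: 3)
  step 4: ref 2 -> FAULT, evict 1, frames=[7,2] (faults so far: 4)
  step 5: ref 2 -> HIT, frames=[7,2] (faults so far: 4)
  step 6: ref 7 -> HIT, frames=[7,2] (faults so far: 4)
  step 7: ref 4 -> FAULT, evict 7, frames=[4,2] (faults so far: 5)
  step 8: ref 7 -> FAULT, evict 2, frames=[4,7] (faults so far: 6)
  step 9: ref 4 -> HIT, frames=[4,7] (faults so far: 6)
  step 10: ref 1 -> FAULT, evict 4, frames=[1,7] (faults so far: 7)
  step 11: ref 1 -> HIT, frames=[1,7] (faults so far: 7)
  step 12: ref 3 -> FAULT, evict 7, frames=[1,3] (faults so far: 8)
  step 13: ref 3 -> HIT, frames=[1,3] (faults so far: 8)
  FIFO total faults: 8
--- LRU ---
  step 0: ref 5 -> FAULT, frames=[5,-] (faults so far: 1)
  step 1: ref 1 -> FAULT, frames=[5,1] (faults so far: 2)
  step 2: ref 1 -> HIT, frames=[5,1] (faults so far: 2)
  step 3: ref 7 -> FAULT, evict 5, frames=[7,1] (faults so far: 3)
  step 4: ref 2 -> FAULT, evict 1, frames=[7,2] (faults so far: 4)
  step 5: ref 2 -> HIT, frames=[7,2] (faults so far: 4)
  step 6: ref 7 -> HIT, frames=[7,2] (faults so far: 4)
  step 7: ref 4 -> FAULT, evict 2, frames=[7,4] (faults so far: 5)
  step 8: ref 7 -> HIT, frames=[7,4] (faults so far: 5)
  step 9: ref 4 -> HIT, frames=[7,4] (faults so far: 5)
  step 10: ref 1 -> FAULT, evict 7, frames=[1,4] (faults so far: 6)
  step 11: ref 1 -> HIT, frames=[1,4] (faults so far: 6)
  step 12: ref 3 -> FAULT, evict 4, frames=[1,3] (faults so far: 7)
  step 13: ref 3 -> HIT, frames=[1,3] (faults so far: 7)
  LRU total faults: 7
--- Optimal ---
  step 0: ref 5 -> FAULT, frames=[5,-] (faults so far: 1)
  step 1: ref 1 -> FAULT, frames=[5,1] (faults so far: 2)
  step 2: ref 1 -> HIT, frames=[5,1] (faults so far: 2)
  step 3: ref 7 -> FAULT, evict 5, frames=[7,1] (faults so far: 3)
  step 4: ref 2 -> FAULT, evict 1, frames=[7,2] (faults so far: 4)
  step 5: ref 2 -> HIT, frames=[7,2] (faults so far: 4)
  step 6: ref 7 -> HIT, frames=[7,2] (faults so far: 4)
  step 7: ref 4 -> FAULT, evict 2, frames=[7,4] (faults so far: 5)
  step 8: ref 7 -> HIT, frames=[7,4] (faults so far: 5)
  step 9: ref 4 -> HIT, frames=[7,4] (faults so far: 5)
  step 10: ref 1 -> FAULT, evict 4, frames=[7,1] (faults so far: 6)
  step 11: ref 1 -> HIT, frames=[7,1] (faults so far: 6)
  step 12: ref 3 -> FAULT, evict 1, frames=[7,3] (faults so far: 7)
  step 13: ref 3 -> HIT, frames=[7,3] (faults so far: 7)
  Optimal total faults: 7

Answer: 8 7 7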